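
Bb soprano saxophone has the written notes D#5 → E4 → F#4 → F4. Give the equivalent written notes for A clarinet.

E5 F4 G4 Gb4

First find concert pitch: the Bb soprano saxophone sounds a major second below written, so D#5 E4 F#4 F4 sounds C#5 D4 E4 Eb4.
Then write for A clarinet: it sounds a minor third below written, so the part must be a minor third above concert.
C#5 → E5
D4 → F4
E4 → G4
Eb4 → Gb4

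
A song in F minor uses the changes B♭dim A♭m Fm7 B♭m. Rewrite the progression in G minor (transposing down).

F minor down to G minor is a minor seventh; each chord root moves by that interval while the quality stays the same.
B♭dim: root B♭ down a minor seventh → C, giving Cdim.
A♭m: root A♭ down a minor seventh → Bb, giving Bbm.
Fm7: root F down a minor seventh → G, giving Gm7.
B♭m: root B♭ down a minor seventh → C, giving Cm.

Cdim Bbm Gm7 Cm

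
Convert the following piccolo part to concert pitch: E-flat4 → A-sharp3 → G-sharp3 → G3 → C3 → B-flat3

Eb5 A#4 G#4 G4 C4 Bb4

Written C4 on the piccolo sounds as C5, a perfect octave higher; apply that shift to every note.
Eb4 gives Eb5
A#3 gives A#4
G#3 gives G#4
G3 gives G4
C3 gives C4
Bb3 gives Bb4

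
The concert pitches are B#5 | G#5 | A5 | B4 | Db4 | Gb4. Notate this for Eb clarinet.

G##5 E#5 F#5 G#4 Bb3 Eb4

Written C4 sounds as Eb4 on the Eb clarinet, so concert pitches are written a minor third down.
B#5 to G##5
G#5 to E#5
A5 to F#5
B4 to G#4
Db4 to Bb3
Gb4 to Eb4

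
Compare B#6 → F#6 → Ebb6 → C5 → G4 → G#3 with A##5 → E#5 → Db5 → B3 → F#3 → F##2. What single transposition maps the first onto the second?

Take the first pair: B#6 → A##5. B to A spans 9 letter names, so the interval is some kind of ninth.
A##5 to B#6 is 13 semitones, which makes it a minor ninth; the second version is lower, so the direction is down.
Checking another pair — G#3 → F##2 — gives the same interval.

down a minor ninth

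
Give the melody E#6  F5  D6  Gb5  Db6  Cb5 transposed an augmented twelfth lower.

E#6 down an augmented twelfth is A4.
F5: a twelfth down reaches B, and 20 semitones makes it Bbb3.
D6: a twelfth down reaches G, and 20 semitones makes it Gb4.
Gb5 down an augmented twelfth is Cbb4.
Db6 down an augmented twelfth is Gbb4.
Cb5: a twelfth down reaches F, and 20 semitones makes it Fbb3.

A4 Bbb3 Gb4 Cbb4 Gbb4 Fbb3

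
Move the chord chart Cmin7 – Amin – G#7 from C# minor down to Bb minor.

C# minor down to Bb minor is an augmented second; each chord root moves by that interval while the quality stays the same.
Cmin7: root C down an augmented second → Bbb, giving Bbbmin7.
Amin: root A down an augmented second → Gb, giving Gbmin.
G#7: root G# down an augmented second → F, giving F7.

Bbbmin7 Gbmin F7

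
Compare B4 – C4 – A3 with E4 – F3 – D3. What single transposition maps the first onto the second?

down a perfect fifth

From B4 to E4 is 5 letter names — a fifth of some quality.
E4 to B4 is 7 semitones, which makes it a perfect fifth; the second version is lower, so the direction is down.
Checking another pair — A3 → D3 — gives the same interval.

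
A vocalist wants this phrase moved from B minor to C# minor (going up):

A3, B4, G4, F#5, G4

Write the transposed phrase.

From B up to C# is a major second; apply that to each pitch.
A3 gives B3
B4 gives C#5
G4 gives A4
F#5 gives G#5
G4 gives A4

B3 C#5 A4 G#5 A4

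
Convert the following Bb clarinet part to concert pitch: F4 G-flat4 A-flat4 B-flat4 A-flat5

Eb4 Fb4 Gb4 Ab4 Gb5

The Bb clarinet sounds a major second below written, so transpose each written note down a major second.
F4 gives Eb4
Gb4 gives Fb4
Ab4 gives Gb4
Bb4 gives Ab4
Ab5 gives Gb5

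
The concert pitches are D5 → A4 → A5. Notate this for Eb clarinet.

B4 F#4 F#5

The Eb clarinet sounds a minor third above written, so the written part must be a minor third below concert — transpose each note down.
D5 becomes B4
A4 becomes F#4
A5 becomes F#5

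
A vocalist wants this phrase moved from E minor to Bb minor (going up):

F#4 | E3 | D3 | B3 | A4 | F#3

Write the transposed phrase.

C5 Bb3 Ab3 F4 Eb5 C4

E minor to Bb minor up is a diminished fifth, so every note moves up by that interval.
F#4 to C5
E3 to Bb3
D3 to Ab3
B3 to F4
A4 to Eb5
F#3 to C4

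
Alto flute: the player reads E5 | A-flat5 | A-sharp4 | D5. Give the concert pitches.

Written C4 on the alto flute sounds as G3, a perfect fourth lower; apply that shift to every note.
E5 becomes B4
Ab5 becomes Eb5
A#4 becomes E#4
D5 becomes A4

B4 Eb5 E#4 A4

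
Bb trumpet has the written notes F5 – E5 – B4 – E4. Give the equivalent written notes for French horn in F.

Bb5 A5 E5 A4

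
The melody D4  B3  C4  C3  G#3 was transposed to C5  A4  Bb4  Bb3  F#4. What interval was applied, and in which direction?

Take the first pair: D4 → C5. D to C spans 7 letter names, so the interval is some kind of seventh.
D4 to C5 is 10 semitones, which makes it a minor seventh; the second version is higher, so the direction is up.
Checking another pair — G#3 → F#4 — gives the same interval.

up a minor seventh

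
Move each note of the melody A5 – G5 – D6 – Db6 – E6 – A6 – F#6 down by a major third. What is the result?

F5 Eb5 Bb5 Bbb5 C6 F6 D6

A major third down from A5 gives F5.
G5 down a major third is Eb5.
D6: a third down reaches B, and 4 semitones makes it Bb5.
A major third down from Db6 gives Bbb5.
E6: a third down reaches C, and 4 semitones makes it C6.
A major third down from A6 gives F6.
F#6: a third down reaches D, and 4 semitones makes it D6.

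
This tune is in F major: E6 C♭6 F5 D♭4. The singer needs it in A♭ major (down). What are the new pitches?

F major to A♭ major down is a major sixth, so every note moves down by that interval.
E6 becomes G5
Cb6 becomes Ebb5
F5 becomes Ab4
Db4 becomes Fb3

G5 Ebb5 Ab4 Fb3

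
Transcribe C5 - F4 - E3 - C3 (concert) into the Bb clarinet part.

D5 G4 F#3 D3

The Bb clarinet sounds a major second below written, so the written part must be a major second above concert — transpose each note up.
C5 to D5
F4 to G4
E3 to F#3
C3 to D3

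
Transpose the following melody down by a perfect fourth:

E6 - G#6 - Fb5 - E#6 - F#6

E6: a fourth down reaches B, and 5 semitones makes it B5.
A perfect fourth down from G#6 gives D#6.
Fb5 down a perfect fourth is Cb5.
E#6: a fourth down reaches B, and 5 semitones makes it B#5.
A perfect fourth down from F#6 gives C#6.

B5 D#6 Cb5 B#5 C#6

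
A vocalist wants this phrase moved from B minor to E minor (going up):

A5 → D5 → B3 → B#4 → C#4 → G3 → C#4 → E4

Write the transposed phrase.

From B up to E is a perfect fourth; apply that to each pitch.
A5 becomes D6
D5 becomes G5
B3 becomes E4
B#4 becomes E#5
C#4 becomes F#4
G3 becomes C4
C#4 becomes F#4
E4 becomes A4

D6 G5 E4 E#5 F#4 C4 F#4 A4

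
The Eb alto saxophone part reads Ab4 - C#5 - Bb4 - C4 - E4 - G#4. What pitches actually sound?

Cb4 E4 Db4 Eb3 G3 B3

The Eb alto saxophone sounds a major sixth below written, so transpose each written note down a major sixth.
Ab4 gives Cb4
C#5 gives E4
Bb4 gives Db4
C4 gives Eb3
E4 gives G3
G#4 gives B3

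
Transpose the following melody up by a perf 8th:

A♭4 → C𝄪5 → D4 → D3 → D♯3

Ab4 becomes Ab5
C##5 becomes C##6
D4 becomes D5
D3 becomes D4
D#3 becomes D#4

Ab5 C##6 D5 D4 D#4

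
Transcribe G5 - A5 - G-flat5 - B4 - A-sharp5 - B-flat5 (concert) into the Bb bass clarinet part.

Written C4 sounds as Bb2 on the Bb bass clarinet, so concert pitches are written a major ninth up.
G5 gives A6
A5 gives B6
Gb5 gives Ab6
B4 gives C#6
A#5 gives B#6
Bb5 gives C7

A6 B6 Ab6 C#6 B#6 C7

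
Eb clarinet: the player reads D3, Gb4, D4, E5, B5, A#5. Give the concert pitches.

F3 Bbb4 F4 G5 D6 C#6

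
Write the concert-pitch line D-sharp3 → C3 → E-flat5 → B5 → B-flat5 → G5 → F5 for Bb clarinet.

Written C4 sounds as Bb3 on the Bb clarinet, so concert pitches are written a major second up.
D#3 to E#3
C3 to D3
Eb5 to F5
B5 to C#6
Bb5 to C6
G5 to A5
F5 to G5

E#3 D3 F5 C#6 C6 A5 G5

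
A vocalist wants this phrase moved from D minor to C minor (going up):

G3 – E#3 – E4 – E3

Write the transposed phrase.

F4 D#4 D5 D4

D minor to C minor up is a minor seventh, so every note moves up by that interval.
G3 becomes F4
E#3 becomes D#4
E4 becomes D5
E3 becomes D4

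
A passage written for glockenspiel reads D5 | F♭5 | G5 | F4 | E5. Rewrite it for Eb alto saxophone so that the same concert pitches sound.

First find concert pitch: the glockenspiel sounds a perfect fifteenth above written, so D5 F♭5 G5 F4 E5 sounds D7 Fb7 G7 F6 E7.
Then write for Eb alto saxophone: it sounds a major sixth below written, so the part must be a major sixth above concert.
D7 → B7
Fb7 → Db8
G7 → E8
F6 → D7
E7 → C#8

B7 Db8 E8 D7 C#8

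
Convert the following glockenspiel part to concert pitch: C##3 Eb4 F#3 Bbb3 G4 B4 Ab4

The glockenspiel sounds a perfect fifteenth above written, so transpose each written note up a perfect fifteenth.
C##3 to C##5
Eb4 to Eb6
F#3 to F#5
Bbb3 to Bbb5
G4 to G6
B4 to B6
Ab4 to Ab6

C##5 Eb6 F#5 Bbb5 G6 B6 Ab6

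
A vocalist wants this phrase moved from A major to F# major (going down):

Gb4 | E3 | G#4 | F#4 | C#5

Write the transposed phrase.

Eb4 C#3 E#4 D#4 A#4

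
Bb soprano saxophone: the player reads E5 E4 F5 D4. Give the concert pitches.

The Bb soprano saxophone sounds a major second below written, so transpose each written note down a major second.
E5 gives D5
E4 gives D4
F5 gives Eb5
D4 gives C4

D5 D4 Eb5 C4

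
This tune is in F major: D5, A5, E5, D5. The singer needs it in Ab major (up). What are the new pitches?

F5 C6 G5 F5

From F up to Ab is a minor third; apply that to each pitch.
D5 → F5
A5 → C6
E5 → G5
D5 → F5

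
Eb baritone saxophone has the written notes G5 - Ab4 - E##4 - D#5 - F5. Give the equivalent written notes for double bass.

Bb4 Cb4 G##3 F#4 Ab4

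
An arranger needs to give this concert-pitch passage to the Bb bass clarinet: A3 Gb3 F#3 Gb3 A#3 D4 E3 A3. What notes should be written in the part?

The Bb bass clarinet sounds a major ninth below written, so the written part must be a major ninth above concert — transpose each note up.
A3 -> B4
Gb3 -> Ab4
F#3 -> G#4
Gb3 -> Ab4
A#3 -> B#4
D4 -> E5
E3 -> F#4
A3 -> B4

B4 Ab4 G#4 Ab4 B#4 E5 F#4 B4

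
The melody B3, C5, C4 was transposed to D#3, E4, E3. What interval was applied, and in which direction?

down a minor sixth

Take the first pair: B3 → D#3. B to D spans 6 letter names, so the interval is some kind of sixth.
D#3 to B3 is 8 semitones, which makes it a minor sixth; the second version is lower, so the direction is down.
Checking another pair — C4 → E3 — gives the same interval.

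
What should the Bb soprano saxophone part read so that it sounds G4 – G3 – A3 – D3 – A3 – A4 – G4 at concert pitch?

Written C4 sounds as Bb3 on the Bb soprano saxophone, so concert pitches are written a major second up.
G4 gives A4
G3 gives A3
A3 gives B3
D3 gives E3
A3 gives B3
A4 gives B4
G4 gives A4

A4 A3 B3 E3 B3 B4 A4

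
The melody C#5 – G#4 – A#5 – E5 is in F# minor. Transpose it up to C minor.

F# minor to C minor up is a diminished fifth, so every note moves up by that interval.
C#5 becomes G5
G#4 becomes D5
A#5 becomes E6
E5 becomes Bb5

G5 D5 E6 Bb5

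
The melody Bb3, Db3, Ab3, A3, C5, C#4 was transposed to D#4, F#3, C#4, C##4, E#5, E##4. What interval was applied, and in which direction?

From Bb3 to D#4 is 3 letter names — a third of some quality.
Bb3 to D#4 is 5 semitones, which makes it an augmented third; the second version is higher, so the direction is up.
Checking another pair — C#4 → E##4 — gives the same interval.

up an augmented third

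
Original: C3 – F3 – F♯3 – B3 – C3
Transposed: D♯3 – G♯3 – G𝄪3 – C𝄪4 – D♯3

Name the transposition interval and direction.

up an augmented second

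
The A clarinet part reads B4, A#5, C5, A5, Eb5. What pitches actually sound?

G#4 F##5 A4 F#5 C5

The A clarinet sounds a minor third below written, so transpose each written note down a minor third.
B4 -> G#4
A#5 -> F##5
C5 -> A4
A5 -> F#5
Eb5 -> C5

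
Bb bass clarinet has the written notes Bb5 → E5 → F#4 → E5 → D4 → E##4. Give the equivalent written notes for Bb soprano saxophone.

First find concert pitch: the Bb bass clarinet sounds a major ninth below written, so Bb5 E5 F#4 E5 D4 E##4 sounds Ab4 D4 E3 D4 C3 D##3.
Then write for Bb soprano saxophone: it sounds a major second below written, so the part must be a major second above concert.
Ab4 → Bb4
D4 → E4
E3 → F#3
D4 → E4
C3 → D3
D##3 → E##3

Bb4 E4 F#3 E4 D3 E##3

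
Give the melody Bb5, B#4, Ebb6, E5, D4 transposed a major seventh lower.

Bb5 down a major seventh is Cb5.
B#4 down a major seventh is C#4.
Ebb6 down a major seventh is Fbb5.
E5: a seventh down reaches F, and 11 semitones makes it F4.
D4: a seventh down reaches E, and 11 semitones makes it Eb3.

Cb5 C#4 Fbb5 F4 Eb3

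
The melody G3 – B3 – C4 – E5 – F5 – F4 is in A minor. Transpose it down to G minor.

F3 A3 Bb3 D5 Eb5 Eb4

From A down to G is a major second; apply that to each pitch.
G3 -> F3
B3 -> A3
C4 -> Bb3
E5 -> D5
F5 -> Eb5
F4 -> Eb4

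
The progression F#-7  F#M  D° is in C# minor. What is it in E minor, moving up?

A-7 AM F°

C# minor up to E minor is a minor third; each chord root moves by that interval while the quality stays the same.
F#-7: root F# up a minor third → A, giving A-7.
F#M: root F# up a minor third → A, giving AM.
D°: root D up a minor third → F, giving F°.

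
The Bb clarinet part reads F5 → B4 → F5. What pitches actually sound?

Eb5 A4 Eb5

Written C4 on the Bb clarinet sounds as Bb3, a major second lower; apply that shift to every note.
F5 becomes Eb5
B4 becomes A4
F5 becomes Eb5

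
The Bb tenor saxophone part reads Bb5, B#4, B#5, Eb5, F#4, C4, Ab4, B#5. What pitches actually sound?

Written C4 on the Bb tenor saxophone sounds as Bb2, a major ninth lower; apply that shift to every note.
Bb5 -> Ab4
B#4 -> A#3
B#5 -> A#4
Eb5 -> Db4
F#4 -> E3
C4 -> Bb2
Ab4 -> Gb3
B#5 -> A#4

Ab4 A#3 A#4 Db4 E3 Bb2 Gb3 A#4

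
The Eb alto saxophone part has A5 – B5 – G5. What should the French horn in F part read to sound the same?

First find concert pitch: the Eb alto saxophone sounds a major sixth below written, so A5 B5 G5 sounds C5 D5 Bb4.
Then write for French horn in F: it sounds a perfect fifth below written, so the part must be a perfect fifth above concert.
C5 → G5
D5 → A5
Bb4 → F5

G5 A5 F5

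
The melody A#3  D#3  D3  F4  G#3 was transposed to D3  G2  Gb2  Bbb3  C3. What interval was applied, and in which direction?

From A#3 to D3 is 5 letter names — a fifth of some quality.
D3 to A#3 is 8 semitones, which makes it an augmented fifth; the second version is lower, so the direction is down.
Checking another pair — G#3 → C3 — gives the same interval.

down an augmented fifth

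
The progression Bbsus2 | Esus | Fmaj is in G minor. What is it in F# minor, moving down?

Asus2 D#sus Emaj

G minor down to F# minor is a minor second; each chord root moves by that interval while the quality stays the same.
Bbsus2: root Bb down a minor second → A, giving Asus2.
Esus: root E down a minor second → D#, giving D#sus.
Fmaj: root F down a minor second → E, giving Emaj.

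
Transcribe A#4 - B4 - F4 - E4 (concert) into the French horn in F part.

The French horn in F sounds a perfect fifth below written, so the written part must be a perfect fifth above concert — transpose each note up.
A#4 gives E#5
B4 gives F#5
F4 gives C5
E4 gives B4

E#5 F#5 C5 B4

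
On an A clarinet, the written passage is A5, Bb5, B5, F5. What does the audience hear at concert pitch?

F#5 G5 G#5 D5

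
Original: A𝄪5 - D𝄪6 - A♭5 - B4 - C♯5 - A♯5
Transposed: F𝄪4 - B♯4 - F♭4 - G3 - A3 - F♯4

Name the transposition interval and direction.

Take the first pair: A##5 → F##4. A to F spans 10 letter names, so the interval is some kind of tenth.
F##4 to A##5 is 16 semitones, which makes it a major tenth; the second version is lower, so the direction is down.
Checking another pair — A#5 → F#4 — gives the same interval.

down a major tenth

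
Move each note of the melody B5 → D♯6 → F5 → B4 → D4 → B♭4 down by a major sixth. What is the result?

D5 F#5 Ab4 D4 F3 Db4

A major sixth down from B5 gives D5.
D#6 down a major sixth is F#5.
A major sixth down from F5 gives Ab4.
B4: a sixth down reaches D, and 9 semitones makes it D4.
D4: a sixth down reaches F, and 9 semitones makes it F3.
Bb4 down a major sixth is Db4.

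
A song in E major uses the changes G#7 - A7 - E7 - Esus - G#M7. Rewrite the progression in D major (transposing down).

F#7 G7 D7 Dsus F#M7

E major down to D major is a major second; each chord root moves by that interval while the quality stays the same.
G#7: root G# down a major second → F#, giving F#7.
A7: root A down a major second → G, giving G7.
E7: root E down a major second → D, giving D7.
Esus: root E down a major second → D, giving Dsus.
G#M7: root G# down a major second → F#, giving F#M7.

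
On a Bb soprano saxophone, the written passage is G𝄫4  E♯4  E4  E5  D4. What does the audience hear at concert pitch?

Fbb4 D#4 D4 D5 C4

The Bb soprano saxophone sounds a major second below written, so transpose each written note down a major second.
Gbb4 becomes Fbb4
E#4 becomes D#4
E4 becomes D4
E5 becomes D5
D4 becomes C4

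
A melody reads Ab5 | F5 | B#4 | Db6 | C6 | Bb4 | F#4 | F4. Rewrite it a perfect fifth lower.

Db5 Bb4 E#4 Gb5 F5 Eb4 B3 Bb3

Ab5 down a perfect fifth is Db5.
F5: a fifth down reaches B, and 7 semitones makes it Bb4.
A perfect fifth down from B#4 gives E#4.
A perfect fifth down from Db6 gives Gb5.
C6: a fifth down reaches F, and 7 semitones makes it F5.
A perfect fifth down from Bb4 gives Eb4.
F#4 down a perfect fifth is B3.
A perfect fifth down from F4 gives Bb3.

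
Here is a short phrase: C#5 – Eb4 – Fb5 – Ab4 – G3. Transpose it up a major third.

E#5 G4 Ab5 C5 B3

C#5 up a major third is E#5.
Eb4 up a major third is G4.
A major third up from Fb5 gives Ab5.
Ab4 up a major third is C5.
G3: a third up reaches B, and 4 semitones makes it B3.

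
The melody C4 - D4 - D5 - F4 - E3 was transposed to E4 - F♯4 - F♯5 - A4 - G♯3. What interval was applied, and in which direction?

up a major third

From C4 to E4 is 3 letter names — a third of some quality.
C4 to E4 is 4 semitones, which makes it a major third; the second version is higher, so the direction is up.
Checking another pair — E3 → G#3 — gives the same interval.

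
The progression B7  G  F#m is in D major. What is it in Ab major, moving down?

D major down to Ab major is an augmented fourth; each chord root moves by that interval while the quality stays the same.
B7: root B down an augmented fourth → F, giving F7.
G: root G down an augmented fourth → Db, giving Db.
F#m: root F# down an augmented fourth → C, giving Cm.

F7 Db Cm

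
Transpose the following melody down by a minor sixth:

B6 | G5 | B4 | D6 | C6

D#6 B4 D#4 F#5 E5

B6 gives D#6
G5 gives B4
B4 gives D#4
D6 gives F#5
C6 gives E5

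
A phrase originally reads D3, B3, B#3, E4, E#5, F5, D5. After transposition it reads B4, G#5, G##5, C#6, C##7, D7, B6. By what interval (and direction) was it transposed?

up a major thirteenth

Take the first pair: D3 → B4. D to B spans 13 letter names, so the interval is some kind of thirteenth.
D3 to B4 is 21 semitones, which makes it a major thirteenth; the second version is higher, so the direction is up.
Checking another pair — D5 → B6 — gives the same interval.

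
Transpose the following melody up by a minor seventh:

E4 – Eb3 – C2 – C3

E4 becomes D5
Eb3 becomes Db4
C2 becomes Bb2
C3 becomes Bb3

D5 Db4 Bb2 Bb3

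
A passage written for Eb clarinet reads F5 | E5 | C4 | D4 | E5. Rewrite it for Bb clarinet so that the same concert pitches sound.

First find concert pitch: the Eb clarinet sounds a minor third above written, so F5 E5 C4 D4 E5 sounds Ab5 G5 Eb4 F4 G5.
Then write for Bb clarinet: it sounds a major second below written, so the part must be a major second above concert.
Ab5 → Bb5
G5 → A5
Eb4 → F4
F4 → G4
G5 → A5

Bb5 A5 F4 G4 A5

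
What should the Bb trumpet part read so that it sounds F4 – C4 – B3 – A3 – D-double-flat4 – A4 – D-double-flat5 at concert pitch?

G4 D4 C#4 B3 Ebb4 B4 Ebb5

The Bb trumpet sounds a major second below written, so the written part must be a major second above concert — transpose each note up.
F4 -> G4
C4 -> D4
B3 -> C#4
A3 -> B3
Dbb4 -> Ebb4
A4 -> B4
Dbb5 -> Ebb5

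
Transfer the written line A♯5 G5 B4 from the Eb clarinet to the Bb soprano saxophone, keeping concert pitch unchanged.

First find concert pitch: the Eb clarinet sounds a minor third above written, so A♯5 G5 B4 sounds C#6 Bb5 D5.
Then write for Bb soprano saxophone: it sounds a major second below written, so the part must be a major second above concert.
C#6 → D#6
Bb5 → C6
D5 → E5

D#6 C6 E5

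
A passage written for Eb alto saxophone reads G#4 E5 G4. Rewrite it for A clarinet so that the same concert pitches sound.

D4 Bb4 Db4

First find concert pitch: the Eb alto saxophone sounds a major sixth below written, so G#4 E5 G4 sounds B3 G4 Bb3.
Then write for A clarinet: it sounds a minor third below written, so the part must be a minor third above concert.
B3 → D4
G4 → Bb4
Bb3 → Db4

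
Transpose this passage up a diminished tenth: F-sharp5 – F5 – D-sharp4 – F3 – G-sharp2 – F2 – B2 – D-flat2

F#5 -> Ab6
F5 -> Abb6
D#4 -> F5
F3 -> Abb4
G#2 -> Bb3
F2 -> Abb3
B2 -> Db4
Db2 -> Fbb3

Ab6 Abb6 F5 Abb4 Bb3 Abb3 Db4 Fbb3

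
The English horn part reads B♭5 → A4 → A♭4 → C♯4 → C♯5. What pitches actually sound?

Eb5 D4 Db4 F#3 F#4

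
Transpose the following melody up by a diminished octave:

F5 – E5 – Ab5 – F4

F5 → Fb6
E5 → Eb6
Ab5 → Abb6
F4 → Fb5

Fb6 Eb6 Abb6 Fb5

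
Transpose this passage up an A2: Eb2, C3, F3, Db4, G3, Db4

F#2 D#3 G#3 E4 A#3 E4

Eb2 → F#2
C3 → D#3
F3 → G#3
Db4 → E4
G3 → A#3
Db4 → E4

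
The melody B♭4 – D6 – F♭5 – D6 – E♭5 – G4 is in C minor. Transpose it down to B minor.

A4 C#6 Eb5 C#6 D5 F#4

From C down to B is a minor second; apply that to each pitch.
Bb4 to A4
D6 to C#6
Fb5 to Eb5
D6 to C#6
Eb5 to D5
G4 to F#4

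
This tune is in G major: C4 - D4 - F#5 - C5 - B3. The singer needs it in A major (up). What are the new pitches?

G major to A major up is a major second, so every note moves up by that interval.
C4 → D4
D4 → E4
F#5 → G#5
C5 → D5
B3 → C#4

D4 E4 G#5 D5 C#4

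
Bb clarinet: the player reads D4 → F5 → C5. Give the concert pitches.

C4 Eb5 Bb4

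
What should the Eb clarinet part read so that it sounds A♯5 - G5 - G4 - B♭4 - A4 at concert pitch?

F##5 E5 E4 G4 F#4

The Eb clarinet sounds a minor third above written, so the written part must be a minor third below concert — transpose each note down.
A#5 gives F##5
G5 gives E5
G4 gives E4
Bb4 gives G4
A4 gives F#4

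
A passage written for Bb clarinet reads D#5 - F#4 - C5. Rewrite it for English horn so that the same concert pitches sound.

G#5 B4 F5

First find concert pitch: the Bb clarinet sounds a major second below written, so D#5 F#4 C5 sounds C#5 E4 Bb4.
Then write for English horn: it sounds a perfect fifth below written, so the part must be a perfect fifth above concert.
C#5 → G#5
E4 → B4
Bb4 → F5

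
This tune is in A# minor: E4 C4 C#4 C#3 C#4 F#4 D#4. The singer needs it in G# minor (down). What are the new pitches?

A# minor to G# minor down is a major second, so every note moves down by that interval.
E4 to D4
C4 to Bb3
C#4 to B3
C#3 to B2
C#4 to B3
F#4 to E4
D#4 to C#4

D4 Bb3 B3 B2 B3 E4 C#4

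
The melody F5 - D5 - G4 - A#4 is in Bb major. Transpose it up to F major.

Bb major to F major up is a perfect fifth, so every note moves up by that interval.
F5 to C6
D5 to A5
G4 to D5
A#4 to E#5

C6 A5 D5 E#5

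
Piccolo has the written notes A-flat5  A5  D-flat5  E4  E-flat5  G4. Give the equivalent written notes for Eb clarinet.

F6 F#6 Bb5 C#5 C6 E5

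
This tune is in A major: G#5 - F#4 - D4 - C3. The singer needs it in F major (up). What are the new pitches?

A major to F major up is a minor sixth, so every note moves up by that interval.
G#5 → E6
F#4 → D5
D4 → Bb4
C3 → Ab3

E6 D5 Bb4 Ab3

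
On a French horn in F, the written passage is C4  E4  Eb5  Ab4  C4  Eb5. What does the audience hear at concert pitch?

F3 A3 Ab4 Db4 F3 Ab4

The French horn in F sounds a perfect fifth below written, so transpose each written note down a perfect fifth.
C4 → F3
E4 → A3
Eb5 → Ab4
Ab4 → Db4
C4 → F3
Eb5 → Ab4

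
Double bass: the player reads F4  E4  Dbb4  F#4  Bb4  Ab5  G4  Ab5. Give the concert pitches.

Written C4 on the double bass sounds as C3, a perfect octave lower; apply that shift to every note.
F4 → F3
E4 → E3
Dbb4 → Dbb3
F#4 → F#3
Bb4 → Bb3
Ab5 → Ab4
G4 → G3
Ab5 → Ab4

F3 E3 Dbb3 F#3 Bb3 Ab4 G3 Ab4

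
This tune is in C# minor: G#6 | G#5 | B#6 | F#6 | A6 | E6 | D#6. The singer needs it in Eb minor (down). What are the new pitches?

Bb5 Bb4 D6 Ab5 Cb6 Gb5 F5

C# minor to Eb minor down is an augmented sixth, so every note moves down by that interval.
G#6 -> Bb5
G#5 -> Bb4
B#6 -> D6
F#6 -> Ab5
A6 -> Cb6
E6 -> Gb5
D#6 -> F5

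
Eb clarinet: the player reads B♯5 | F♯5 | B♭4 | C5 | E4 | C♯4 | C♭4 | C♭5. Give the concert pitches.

D#6 A5 Db5 Eb5 G4 E4 Ebb4 Ebb5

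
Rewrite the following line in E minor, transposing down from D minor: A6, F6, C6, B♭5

B5 G5 D5 C5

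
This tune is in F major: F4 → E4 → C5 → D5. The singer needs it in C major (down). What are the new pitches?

C4 B3 G4 A4

F major to C major down is a perfect fourth, so every note moves down by that interval.
F4 becomes C4
E4 becomes B3
C5 becomes G4
D5 becomes A4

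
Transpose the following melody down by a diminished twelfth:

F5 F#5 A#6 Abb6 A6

B3 B#3 D##5 Db5 D#5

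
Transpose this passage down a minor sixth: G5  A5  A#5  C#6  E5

B4 C#5 C##5 E#5 G#4

G5 gives B4
A5 gives C#5
A#5 gives C##5
C#6 gives E#5
E5 gives G#4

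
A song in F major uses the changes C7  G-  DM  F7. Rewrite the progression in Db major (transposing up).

Ab7 Eb- BbM Db7

F major up to Db major is a minor sixth; each chord root moves by that interval while the quality stays the same.
C7: root C up a minor sixth → Ab, giving Ab7.
G-: root G up a minor sixth → Eb, giving Eb-.
DM: root D up a minor sixth → Bb, giving BbM.
F7: root F up a minor sixth → Db, giving Db7.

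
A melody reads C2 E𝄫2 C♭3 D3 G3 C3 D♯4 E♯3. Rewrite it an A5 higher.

C2 gives G#2
Ebb2 gives Bb2
Cb3 gives G3
D3 gives A#3
G3 gives D#4
C3 gives G#3
D#4 gives A##4
E#3 gives B##3

G#2 Bb2 G3 A#3 D#4 G#3 A##4 B##3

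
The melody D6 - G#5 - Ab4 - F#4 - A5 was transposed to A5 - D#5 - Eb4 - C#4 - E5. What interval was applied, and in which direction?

Take the first pair: D6 → A5. D to A spans 4 letter names, so the interval is some kind of fourth.
A5 to D6 is 5 semitones, which makes it a perfect fourth; the second version is lower, so the direction is down.
Checking another pair — A5 → E5 — gives the same interval.

down a perfect fourth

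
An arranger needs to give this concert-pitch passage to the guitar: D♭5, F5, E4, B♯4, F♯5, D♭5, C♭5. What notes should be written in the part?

The guitar sounds a perfect octave below written, so the written part must be a perfect octave above concert — transpose each note up.
Db5 gives Db6
F5 gives F6
E4 gives E5
B#4 gives B#5
F#5 gives F#6
Db5 gives Db6
Cb5 gives Cb6

Db6 F6 E5 B#5 F#6 Db6 Cb6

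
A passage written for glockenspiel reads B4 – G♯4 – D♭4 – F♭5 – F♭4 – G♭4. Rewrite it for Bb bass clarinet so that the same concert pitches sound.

C#8 A#7 Eb7 Gb8 Gb7 Ab7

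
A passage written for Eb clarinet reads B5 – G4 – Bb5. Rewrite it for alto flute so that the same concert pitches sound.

First find concert pitch: the Eb clarinet sounds a minor third above written, so B5 G4 Bb5 sounds D6 Bb4 Db6.
Then write for alto flute: it sounds a perfect fourth below written, so the part must be a perfect fourth above concert.
D6 → G6
Bb4 → Eb5
Db6 → Gb6

G6 Eb5 Gb6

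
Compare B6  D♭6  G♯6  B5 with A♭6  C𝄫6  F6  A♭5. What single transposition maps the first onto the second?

down an augmented second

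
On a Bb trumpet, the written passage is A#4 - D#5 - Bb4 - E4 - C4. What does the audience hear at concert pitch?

The Bb trumpet sounds a major second below written, so transpose each written note down a major second.
A#4 becomes G#4
D#5 becomes C#5
Bb4 becomes Ab4
E4 becomes D4
C4 becomes Bb3

G#4 C#5 Ab4 D4 Bb3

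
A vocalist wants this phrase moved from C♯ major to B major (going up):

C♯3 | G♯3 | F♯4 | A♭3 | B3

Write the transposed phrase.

B3 F#4 E5 Gb4 A4

C♯ major to B major up is a minor seventh, so every note moves up by that interval.
C#3 to B3
G#3 to F#4
F#4 to E5
Ab3 to Gb4
B3 to A4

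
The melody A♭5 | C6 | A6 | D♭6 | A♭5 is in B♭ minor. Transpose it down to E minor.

From B♭ down to E is a diminished fifth; apply that to each pitch.
Ab5 -> D5
C6 -> F#5
A6 -> D#6
Db6 -> G5
Ab5 -> D5

D5 F#5 D#6 G5 D5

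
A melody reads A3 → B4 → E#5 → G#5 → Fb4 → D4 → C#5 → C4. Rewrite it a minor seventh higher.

G4 A5 D#6 F#6 Ebb5 C5 B5 Bb4

A3 up a minor seventh is G4.
B4 up a minor seventh is A5.
A minor seventh up from E#5 gives D#6.
G#5: a seventh up reaches F, and 10 semitones makes it F#6.
A minor seventh up from Fb4 gives Ebb5.
A minor seventh up from D4 gives C5.
A minor seventh up from C#5 gives B5.
C4: a seventh up reaches B, and 10 semitones makes it Bb4.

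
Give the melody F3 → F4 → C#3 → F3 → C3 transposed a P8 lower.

F2 F3 C#2 F2 C2

F3 to F2
F4 to F3
C#3 to C#2
F3 to F2
C3 to C2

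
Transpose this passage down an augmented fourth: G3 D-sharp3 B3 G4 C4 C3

Db3 A2 F3 Db4 Gb3 Gb2

G3 → Db3
D#3 → A2
B3 → F3
G4 → Db4
C4 → Gb3
C3 → Gb2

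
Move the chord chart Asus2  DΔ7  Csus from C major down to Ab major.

Fsus2 BbΔ7 Absus

C major down to Ab major is a major third; each chord root moves by that interval while the quality stays the same.
Asus2: root A down a major third → F, giving Fsus2.
DΔ7: root D down a major third → Bb, giving BbΔ7.
Csus: root C down a major third → Ab, giving Absus.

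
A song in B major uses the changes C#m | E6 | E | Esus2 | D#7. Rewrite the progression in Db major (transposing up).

B major up to Db major is a diminished third; each chord root moves by that interval while the quality stays the same.
C#m: root C# up a diminished third → Eb, giving Ebm.
E6: root E up a diminished third → Gb, giving Gb6.
E: root E up a diminished third → Gb, giving Gb.
Esus2: root E up a diminished third → Gb, giving Gbsus2.
D#7: root D# up a diminished third → F, giving F7.

Ebm Gb6 Gb Gbsus2 F7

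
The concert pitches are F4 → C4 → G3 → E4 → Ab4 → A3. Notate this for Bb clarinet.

G4 D4 A3 F#4 Bb4 B3

The Bb clarinet sounds a major second below written, so the written part must be a major second above concert — transpose each note up.
F4 -> G4
C4 -> D4
G3 -> A3
E4 -> F#4
Ab4 -> Bb4
A3 -> B3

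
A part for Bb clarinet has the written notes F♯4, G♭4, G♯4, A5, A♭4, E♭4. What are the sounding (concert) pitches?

Written C4 on the Bb clarinet sounds as Bb3, a major second lower; apply that shift to every note.
F#4 -> E4
Gb4 -> Fb4
G#4 -> F#4
A5 -> G5
Ab4 -> Gb4
Eb4 -> Db4

E4 Fb4 F#4 G5 Gb4 Db4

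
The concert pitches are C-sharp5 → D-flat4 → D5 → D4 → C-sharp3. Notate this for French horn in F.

The French horn in F sounds a perfect fifth below written, so the written part must be a perfect fifth above concert — transpose each note up.
C#5 -> G#5
Db4 -> Ab4
D5 -> A5
D4 -> A4
C#3 -> G#3

G#5 Ab4 A5 A4 G#3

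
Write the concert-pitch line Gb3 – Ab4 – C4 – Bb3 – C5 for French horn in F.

The French horn in F sounds a perfect fifth below written, so the written part must be a perfect fifth above concert — transpose each note up.
Gb3 to Db4
Ab4 to Eb5
C4 to G4
Bb3 to F4
C5 to G5

Db4 Eb5 G4 F4 G5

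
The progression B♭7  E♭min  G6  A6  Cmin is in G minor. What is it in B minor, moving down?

D7 Gmin B6 C#6 Emin

G minor down to B minor is a minor sixth; each chord root moves by that interval while the quality stays the same.
B♭7: root B♭ down a minor sixth → D, giving D7.
E♭min: root E♭ down a minor sixth → G, giving Gmin.
G6: root G down a minor sixth → B, giving B6.
A6: root A down a minor sixth → C#, giving C#6.
Cmin: root C down a minor sixth → E, giving Emin.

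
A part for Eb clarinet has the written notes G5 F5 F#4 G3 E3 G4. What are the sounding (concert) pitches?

Bb5 Ab5 A4 Bb3 G3 Bb4

Written C4 on the Eb clarinet sounds as Eb4, a minor third higher; apply that shift to every note.
G5 → Bb5
F5 → Ab5
F#4 → A4
G3 → Bb3
E3 → G3
G4 → Bb4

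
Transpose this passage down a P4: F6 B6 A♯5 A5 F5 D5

C6 F#6 E#5 E5 C5 A4

F6 down a perfect fourth is C6.
B6 down a perfect fourth is F#6.
A#5 down a perfect fourth is E#5.
A5 down a perfect fourth is E5.
F5 down a perfect fourth is C5.
A perfect fourth down from D5 gives A4.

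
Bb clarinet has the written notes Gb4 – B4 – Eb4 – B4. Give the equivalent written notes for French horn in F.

Cb5 E5 Ab4 E5

First find concert pitch: the Bb clarinet sounds a major second below written, so Gb4 B4 Eb4 B4 sounds Fb4 A4 Db4 A4.
Then write for French horn in F: it sounds a perfect fifth below written, so the part must be a perfect fifth above concert.
Fb4 → Cb5
A4 → E5
Db4 → Ab4
A4 → E5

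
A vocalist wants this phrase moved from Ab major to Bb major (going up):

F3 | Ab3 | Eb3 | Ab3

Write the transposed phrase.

Ab major to Bb major up is a major second, so every note moves up by that interval.
F3 gives G3
Ab3 gives Bb3
Eb3 gives F3
Ab3 gives Bb3

G3 Bb3 F3 Bb3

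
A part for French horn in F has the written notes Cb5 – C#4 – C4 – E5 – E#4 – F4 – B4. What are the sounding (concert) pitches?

Fb4 F#3 F3 A4 A#3 Bb3 E4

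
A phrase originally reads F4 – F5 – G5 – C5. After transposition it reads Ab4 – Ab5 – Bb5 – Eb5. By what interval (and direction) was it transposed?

up a minor third

From F4 to Ab4 is 3 letter names — a third of some quality.
F4 to Ab4 is 3 semitones, which makes it a minor third; the second version is higher, so the direction is up.
Checking another pair — C5 → Eb5 — gives the same interval.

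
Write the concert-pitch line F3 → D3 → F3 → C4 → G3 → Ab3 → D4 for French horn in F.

C4 A3 C4 G4 D4 Eb4 A4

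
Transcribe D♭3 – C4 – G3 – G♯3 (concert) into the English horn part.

Ab3 G4 D4 D#4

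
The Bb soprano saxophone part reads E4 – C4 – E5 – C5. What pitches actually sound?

D4 Bb3 D5 Bb4

The Bb soprano saxophone sounds a major second below written, so transpose each written note down a major second.
E4 -> D4
C4 -> Bb3
E5 -> D5
C5 -> Bb4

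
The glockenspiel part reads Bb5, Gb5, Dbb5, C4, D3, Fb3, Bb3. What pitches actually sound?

The glockenspiel sounds a perfect fifteenth above written, so transpose each written note up a perfect fifteenth.
Bb5 becomes Bb7
Gb5 becomes Gb7
Dbb5 becomes Dbb7
C4 becomes C6
D3 becomes D5
Fb3 becomes Fb5
Bb3 becomes Bb5

Bb7 Gb7 Dbb7 C6 D5 Fb5 Bb5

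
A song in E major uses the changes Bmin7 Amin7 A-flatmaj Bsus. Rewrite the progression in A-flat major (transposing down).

Ebmin7 Dbmin7 Dbbmaj Ebsus

E major down to A-flat major is an augmented fifth; each chord root moves by that interval while the quality stays the same.
Bmin7: root B down an augmented fifth → Eb, giving Ebmin7.
Amin7: root A down an augmented fifth → Db, giving Dbmin7.
A-flatmaj: root A-flat down an augmented fifth → Dbb, giving Dbbmaj.
Bsus: root B down an augmented fifth → Eb, giving Ebsus.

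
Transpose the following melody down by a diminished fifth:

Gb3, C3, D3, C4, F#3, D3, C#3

Gb3 gives C3
C3 gives F#2
D3 gives G#2
C4 gives F#3
F#3 gives B#2
D3 gives G#2
C#3 gives F##2

C3 F#2 G#2 F#3 B#2 G#2 F##2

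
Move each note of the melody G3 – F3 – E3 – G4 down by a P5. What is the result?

G3: a fifth down reaches C, and 7 semitones makes it C3.
F3 down a perfect fifth is Bb2.
E3: a fifth down reaches A, and 7 semitones makes it A2.
G4: a fifth down reaches C, and 7 semitones makes it C4.

C3 Bb2 A2 C4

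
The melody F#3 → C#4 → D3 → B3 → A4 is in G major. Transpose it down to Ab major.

G2 D3 Eb2 C3 Bb3

G major to Ab major down is a major seventh, so every note moves down by that interval.
F#3 -> G2
C#4 -> D3
D3 -> Eb2
B3 -> C3
A4 -> Bb3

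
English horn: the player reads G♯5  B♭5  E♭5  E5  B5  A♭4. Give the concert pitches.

C#5 Eb5 Ab4 A4 E5 Db4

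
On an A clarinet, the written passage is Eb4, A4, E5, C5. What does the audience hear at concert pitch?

Written C4 on the A clarinet sounds as A3, a minor third lower; apply that shift to every note.
Eb4 -> C4
A4 -> F#4
E5 -> C#5
C5 -> A4

C4 F#4 C#5 A4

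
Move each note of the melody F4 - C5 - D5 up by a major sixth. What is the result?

F4 becomes D5
C5 becomes A5
D5 becomes B5

D5 A5 B5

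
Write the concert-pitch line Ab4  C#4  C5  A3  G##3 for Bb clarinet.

Written C4 sounds as Bb3 on the Bb clarinet, so concert pitches are written a major second up.
Ab4 becomes Bb4
C#4 becomes D#4
C5 becomes D5
A3 becomes B3
G##3 becomes A##3

Bb4 D#4 D5 B3 A##3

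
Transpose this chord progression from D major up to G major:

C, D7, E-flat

D major up to G major is a perfect fourth; each chord root moves by that interval while the quality stays the same.
C: root C up a perfect fourth → F, giving F.
D7: root D up a perfect fourth → G, giving G7.
E-flat: root E-flat up a perfect fourth → Ab, giving Ab.

F G7 Ab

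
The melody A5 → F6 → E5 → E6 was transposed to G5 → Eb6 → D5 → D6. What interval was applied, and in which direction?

down a major second

Take the first pair: A5 → G5. A to G spans 2 letter names, so the interval is some kind of second.
G5 to A5 is 2 semitones, which makes it a major second; the second version is lower, so the direction is down.
Checking another pair — E6 → D6 — gives the same interval.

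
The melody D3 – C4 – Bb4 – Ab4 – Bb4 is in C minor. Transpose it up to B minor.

C#4 B4 A5 G5 A5

From C up to B is a major seventh; apply that to each pitch.
D3 → C#4
C4 → B4
Bb4 → A5
Ab4 → G5
Bb4 → A5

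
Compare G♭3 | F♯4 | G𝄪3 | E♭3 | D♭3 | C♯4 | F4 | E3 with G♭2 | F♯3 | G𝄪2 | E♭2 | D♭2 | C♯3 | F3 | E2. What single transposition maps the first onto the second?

Take the first pair: Gb3 → Gb2. G to G spans 8 letter names, so the interval is some kind of octave.
Gb2 to Gb3 is 12 semitones, which makes it a perfect octave; the second version is lower, so the direction is down.
Checking another pair — E3 → E2 — gives the same interval.

down a perfect octave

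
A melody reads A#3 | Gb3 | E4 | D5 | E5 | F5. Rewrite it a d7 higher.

G4 Fbb4 Db5 Cb6 Db6 Ebb6

A#3: a seventh up reaches G, and 9 semitones makes it G4.
Gb3: a seventh up reaches F, and 9 semitones makes it Fbb4.
E4: a seventh up reaches D, and 9 semitones makes it Db5.
A diminished seventh up from D5 gives Cb6.
E5: a seventh up reaches D, and 9 semitones makes it Db6.
A diminished seventh up from F5 gives Ebb6.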